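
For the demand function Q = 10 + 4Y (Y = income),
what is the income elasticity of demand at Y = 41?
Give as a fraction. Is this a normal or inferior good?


dQ/dY = 4
At Y = 41: Q = 10 + 4*41 = 174
Ey = (dQ/dY)(Y/Q) = 4 * 41 / 174 = 82/87
Since Ey > 0, this is a normal good.

82/87 (normal good)


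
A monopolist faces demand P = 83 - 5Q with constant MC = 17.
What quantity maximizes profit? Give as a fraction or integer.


TR = P*Q = (83 - 5Q)Q = 83Q - 5Q^2
MR = dTR/dQ = 83 - 10Q
Set MR = MC:
83 - 10Q = 17
66 = 10Q
Q* = 66/10 = 33/5

33/5


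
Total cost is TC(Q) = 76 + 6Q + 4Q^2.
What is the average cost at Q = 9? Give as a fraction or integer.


TC(9) = 76 + 6*9 + 4*9^2
TC(9) = 76 + 54 + 324 = 454
AC = TC/Q = 454/9 = 454/9

454/9


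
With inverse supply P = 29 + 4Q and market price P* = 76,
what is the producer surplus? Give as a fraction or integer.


Minimum supply price (at Q=0): P_min = 29
Quantity supplied at P* = 76:
Q* = (76 - 29)/4 = 47/4
PS = (1/2) * Q* * (P* - P_min)
PS = (1/2) * 47/4 * (76 - 29)
PS = (1/2) * 47/4 * 47 = 2209/8

2209/8


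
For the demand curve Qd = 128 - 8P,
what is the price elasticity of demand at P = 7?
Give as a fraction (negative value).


dQ/dP = -8
At P = 7: Q = 128 - 8*7 = 72
E = (dQ/dP)(P/Q) = (-8)(7/72) = -7/9

-7/9


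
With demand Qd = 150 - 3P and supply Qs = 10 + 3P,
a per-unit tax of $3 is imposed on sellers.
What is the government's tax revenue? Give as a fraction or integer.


With tax on sellers, new supply: Qs' = 10 + 3(P - 3)
= 1 + 3P
New equilibrium quantity:
Q_new = 151/2
Tax revenue = tax * Q_new = 3 * 151/2 = 453/2

453/2


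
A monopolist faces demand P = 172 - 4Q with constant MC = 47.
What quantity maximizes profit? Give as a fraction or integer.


TR = P*Q = (172 - 4Q)Q = 172Q - 4Q^2
MR = dTR/dQ = 172 - 8Q
Set MR = MC:
172 - 8Q = 47
125 = 8Q
Q* = 125/8 = 125/8

125/8


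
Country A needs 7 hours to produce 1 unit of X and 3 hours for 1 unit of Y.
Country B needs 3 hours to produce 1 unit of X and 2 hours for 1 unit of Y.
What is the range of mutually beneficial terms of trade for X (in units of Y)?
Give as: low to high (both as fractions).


Opportunity cost of X for Country A = hours_X / hours_Y = 7/3 = 7/3 units of Y
Opportunity cost of X for Country B = hours_X / hours_Y = 3/2 = 3/2 units of Y
Terms of trade must be between the two opportunity costs.
Range: 3/2 to 7/3

3/2 to 7/3


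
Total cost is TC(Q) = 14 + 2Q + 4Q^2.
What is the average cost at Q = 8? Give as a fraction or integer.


TC(8) = 14 + 2*8 + 4*8^2
TC(8) = 14 + 16 + 256 = 286
AC = TC/Q = 286/8 = 143/4

143/4


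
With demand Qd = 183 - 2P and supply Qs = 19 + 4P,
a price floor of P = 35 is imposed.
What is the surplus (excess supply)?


At P = 35:
Qd = 183 - 2*35 = 113
Qs = 19 + 4*35 = 159
Surplus = Qs - Qd = 159 - 113 = 46

46


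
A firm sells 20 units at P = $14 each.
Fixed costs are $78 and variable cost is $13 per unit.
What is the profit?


Total Revenue = P * Q = 14 * 20 = $280
Total Cost = FC + VC*Q = 78 + 13*20 = $338
Profit = TR - TC = 280 - 338 = $-58

$-58


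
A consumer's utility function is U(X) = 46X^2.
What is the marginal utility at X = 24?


MU = dU/dX = 46*2*X^(2-1)
MU = 92*X^1
At X = 24:
MU = 92 * 24^1
MU = 92 * 24 = 2208

2208


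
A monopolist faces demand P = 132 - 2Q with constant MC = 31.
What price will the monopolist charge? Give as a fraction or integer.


MR = 132 - 4Q
Set MR = MC: 132 - 4Q = 31
Q* = 101/4
Substitute into demand:
P* = 132 - 2*101/4 = 163/2

163/2


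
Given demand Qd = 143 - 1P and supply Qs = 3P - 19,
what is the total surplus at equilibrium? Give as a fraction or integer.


Find equilibrium: 143 - 1P = 3P - 19
143 + 19 = 4P
P* = 162/4 = 81/2
Q* = 3*81/2 - 19 = 205/2
Inverse demand: P = 143 - Q/1, so P_max = 143
Inverse supply: P = 19/3 + Q/3, so P_min = 19/3
CS = (1/2) * 205/2 * (143 - 81/2) = 42025/8
PS = (1/2) * 205/2 * (81/2 - 19/3) = 42025/24
TS = CS + PS = 42025/8 + 42025/24 = 42025/6

42025/6


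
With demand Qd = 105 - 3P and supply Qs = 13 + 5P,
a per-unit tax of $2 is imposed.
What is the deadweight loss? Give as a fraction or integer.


Pre-tax equilibrium quantity: Q* = 141/2
Post-tax equilibrium quantity: Q_tax = 267/4
Reduction in quantity: Q* - Q_tax = 15/4
DWL = (1/2) * tax * (Q* - Q_tax)
DWL = (1/2) * 2 * 15/4 = 15/4

15/4


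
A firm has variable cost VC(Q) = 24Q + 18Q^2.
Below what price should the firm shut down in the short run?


AVC(Q) = VC(Q)/Q = 24 + 18Q
AVC is increasing in Q, so minimum AVC is at Q -> 0+.
Min AVC = 24
The firm should shut down if P < 24.

24


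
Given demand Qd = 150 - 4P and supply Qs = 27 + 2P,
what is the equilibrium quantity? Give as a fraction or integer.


First find equilibrium price:
150 - 4P = 27 + 2P
P* = 123/6 = 41/2
Then substitute into demand:
Q* = 150 - 4 * 41/2 = 68

68


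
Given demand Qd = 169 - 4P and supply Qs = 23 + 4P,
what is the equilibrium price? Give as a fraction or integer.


At equilibrium, Qd = Qs.
169 - 4P = 23 + 4P
169 - 23 = 4P + 4P
146 = 8P
P* = 146/8 = 73/4

73/4


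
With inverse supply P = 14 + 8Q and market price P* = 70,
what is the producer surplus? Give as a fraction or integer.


Minimum supply price (at Q=0): P_min = 14
Quantity supplied at P* = 70:
Q* = (70 - 14)/8 = 7
PS = (1/2) * Q* * (P* - P_min)
PS = (1/2) * 7 * (70 - 14)
PS = (1/2) * 7 * 56 = 196

196


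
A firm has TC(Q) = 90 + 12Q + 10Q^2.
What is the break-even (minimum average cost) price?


AC(Q) = 90/Q + 12 + 10Q
To minimize: dAC/dQ = -90/Q^2 + 10 = 0
Q^2 = 90/10 = 9
Q* = 3
Min AC = 90/3 + 12 + 10*3
Min AC = 30 + 12 + 30 = 72

72


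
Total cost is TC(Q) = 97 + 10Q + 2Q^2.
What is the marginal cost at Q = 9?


MC = dTC/dQ = 10 + 2*2*Q
At Q = 9:
MC = 10 + 4*9
MC = 10 + 36 = 46

46


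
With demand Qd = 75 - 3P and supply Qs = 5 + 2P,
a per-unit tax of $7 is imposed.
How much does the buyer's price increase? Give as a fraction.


With a per-unit tax, the buyer's price increase depends on relative slopes.
Supply slope: d = 2, Demand slope: b = 3
Buyer's price increase = d * tax / (b + d)
= 2 * 7 / (3 + 2)
= 14 / 5 = 14/5

14/5


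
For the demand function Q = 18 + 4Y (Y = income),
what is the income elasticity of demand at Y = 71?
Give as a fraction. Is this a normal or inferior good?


dQ/dY = 4
At Y = 71: Q = 18 + 4*71 = 302
Ey = (dQ/dY)(Y/Q) = 4 * 71 / 302 = 142/151
Since Ey > 0, this is a normal good.

142/151 (normal good)


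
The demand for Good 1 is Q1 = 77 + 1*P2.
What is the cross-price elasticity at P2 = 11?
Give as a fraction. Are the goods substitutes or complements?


dQ1/dP2 = 1
At P2 = 11: Q1 = 77 + 1*11 = 88
Exy = (dQ1/dP2)(P2/Q1) = 1 * 11 / 88 = 1/8
Since Exy > 0, the goods are substitutes.

1/8 (substitutes)


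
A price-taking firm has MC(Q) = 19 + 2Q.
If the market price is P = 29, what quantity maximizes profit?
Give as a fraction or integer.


In perfect competition, profit is maximized where P = MC.
29 = 19 + 2Q
10 = 2Q
Q* = 10/2 = 5

5


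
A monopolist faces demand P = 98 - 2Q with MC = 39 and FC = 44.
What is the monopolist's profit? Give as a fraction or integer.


MR = MC: 98 - 4Q = 39
Q* = 59/4
P* = 98 - 2*59/4 = 137/2
Profit = (P* - MC)*Q* - FC
= (137/2 - 39)*59/4 - 44
= 59/2*59/4 - 44
= 3481/8 - 44 = 3129/8

3129/8


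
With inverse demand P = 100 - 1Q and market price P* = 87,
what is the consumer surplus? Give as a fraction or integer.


Maximum willingness to pay (at Q=0): P_max = 100
Quantity demanded at P* = 87:
Q* = (100 - 87)/1 = 13
CS = (1/2) * Q* * (P_max - P*)
CS = (1/2) * 13 * (100 - 87)
CS = (1/2) * 13 * 13 = 169/2

169/2


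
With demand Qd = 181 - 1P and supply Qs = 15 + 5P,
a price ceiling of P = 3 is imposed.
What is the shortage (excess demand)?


At P = 3:
Qd = 181 - 1*3 = 178
Qs = 15 + 5*3 = 30
Shortage = Qd - Qs = 178 - 30 = 148

148


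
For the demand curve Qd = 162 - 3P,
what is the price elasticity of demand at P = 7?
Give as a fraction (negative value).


dQ/dP = -3
At P = 7: Q = 162 - 3*7 = 141
E = (dQ/dP)(P/Q) = (-3)(7/141) = -7/47

-7/47


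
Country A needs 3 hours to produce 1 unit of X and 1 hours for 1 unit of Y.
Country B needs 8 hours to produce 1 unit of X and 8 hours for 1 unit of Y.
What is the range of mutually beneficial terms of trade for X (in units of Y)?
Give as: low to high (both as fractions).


Opportunity cost of X for Country A = hours_X / hours_Y = 3/1 = 3 units of Y
Opportunity cost of X for Country B = hours_X / hours_Y = 8/8 = 1 units of Y
Terms of trade must be between the two opportunity costs.
Range: 1 to 3

1 to 3


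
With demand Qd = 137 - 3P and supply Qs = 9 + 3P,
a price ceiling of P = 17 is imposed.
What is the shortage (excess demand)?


At P = 17:
Qd = 137 - 3*17 = 86
Qs = 9 + 3*17 = 60
Shortage = Qd - Qs = 86 - 60 = 26

26


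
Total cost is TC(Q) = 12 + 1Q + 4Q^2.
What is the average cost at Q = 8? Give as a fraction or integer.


TC(8) = 12 + 1*8 + 4*8^2
TC(8) = 12 + 8 + 256 = 276
AC = TC/Q = 276/8 = 69/2

69/2


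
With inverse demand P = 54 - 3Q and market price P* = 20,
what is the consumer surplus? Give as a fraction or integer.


Maximum willingness to pay (at Q=0): P_max = 54
Quantity demanded at P* = 20:
Q* = (54 - 20)/3 = 34/3
CS = (1/2) * Q* * (P_max - P*)
CS = (1/2) * 34/3 * (54 - 20)
CS = (1/2) * 34/3 * 34 = 578/3

578/3


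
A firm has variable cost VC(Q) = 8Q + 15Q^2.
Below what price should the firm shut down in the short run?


AVC(Q) = VC(Q)/Q = 8 + 15Q
AVC is increasing in Q, so minimum AVC is at Q -> 0+.
Min AVC = 8
The firm should shut down if P < 8.

8


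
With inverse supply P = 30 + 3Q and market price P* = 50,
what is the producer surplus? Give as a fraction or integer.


Minimum supply price (at Q=0): P_min = 30
Quantity supplied at P* = 50:
Q* = (50 - 30)/3 = 20/3
PS = (1/2) * Q* * (P* - P_min)
PS = (1/2) * 20/3 * (50 - 30)
PS = (1/2) * 20/3 * 20 = 200/3

200/3


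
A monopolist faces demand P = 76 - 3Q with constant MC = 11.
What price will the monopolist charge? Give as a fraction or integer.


MR = 76 - 6Q
Set MR = MC: 76 - 6Q = 11
Q* = 65/6
Substitute into demand:
P* = 76 - 3*65/6 = 87/2

87/2


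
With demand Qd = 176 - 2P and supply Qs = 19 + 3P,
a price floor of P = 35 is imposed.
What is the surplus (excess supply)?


At P = 35:
Qd = 176 - 2*35 = 106
Qs = 19 + 3*35 = 124
Surplus = Qs - Qd = 124 - 106 = 18

18


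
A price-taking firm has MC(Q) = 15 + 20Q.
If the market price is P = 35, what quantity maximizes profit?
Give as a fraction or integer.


In perfect competition, profit is maximized where P = MC.
35 = 15 + 20Q
20 = 20Q
Q* = 20/20 = 1

1


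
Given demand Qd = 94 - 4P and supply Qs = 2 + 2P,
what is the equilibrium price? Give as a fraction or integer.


At equilibrium, Qd = Qs.
94 - 4P = 2 + 2P
94 - 2 = 4P + 2P
92 = 6P
P* = 92/6 = 46/3

46/3


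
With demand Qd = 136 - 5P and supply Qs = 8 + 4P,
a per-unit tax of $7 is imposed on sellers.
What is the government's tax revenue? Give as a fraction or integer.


With tax on sellers, new supply: Qs' = 8 + 4(P - 7)
= 4P - 20
New equilibrium quantity:
Q_new = 148/3
Tax revenue = tax * Q_new = 7 * 148/3 = 1036/3

1036/3


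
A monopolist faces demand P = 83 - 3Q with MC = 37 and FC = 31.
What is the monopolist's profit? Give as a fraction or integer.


MR = MC: 83 - 6Q = 37
Q* = 23/3
P* = 83 - 3*23/3 = 60
Profit = (P* - MC)*Q* - FC
= (60 - 37)*23/3 - 31
= 23*23/3 - 31
= 529/3 - 31 = 436/3

436/3


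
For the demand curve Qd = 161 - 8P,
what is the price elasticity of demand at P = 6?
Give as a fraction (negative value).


dQ/dP = -8
At P = 6: Q = 161 - 8*6 = 113
E = (dQ/dP)(P/Q) = (-8)(6/113) = -48/113

-48/113


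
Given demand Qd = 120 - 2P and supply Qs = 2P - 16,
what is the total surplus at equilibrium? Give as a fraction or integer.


Find equilibrium: 120 - 2P = 2P - 16
120 + 16 = 4P
P* = 136/4 = 34
Q* = 2*34 - 16 = 52
Inverse demand: P = 60 - Q/2, so P_max = 60
Inverse supply: P = 8 + Q/2, so P_min = 8
CS = (1/2) * 52 * (60 - 34) = 676
PS = (1/2) * 52 * (34 - 8) = 676
TS = CS + PS = 676 + 676 = 1352

1352


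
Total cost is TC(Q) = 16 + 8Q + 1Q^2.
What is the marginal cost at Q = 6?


MC = dTC/dQ = 8 + 2*1*Q
At Q = 6:
MC = 8 + 2*6
MC = 8 + 12 = 20

20


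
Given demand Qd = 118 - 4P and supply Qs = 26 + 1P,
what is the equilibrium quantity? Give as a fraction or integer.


First find equilibrium price:
118 - 4P = 26 + 1P
P* = 92/5 = 92/5
Then substitute into demand:
Q* = 118 - 4 * 92/5 = 222/5

222/5


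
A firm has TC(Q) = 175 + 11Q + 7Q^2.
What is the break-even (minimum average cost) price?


AC(Q) = 175/Q + 11 + 7Q
To minimize: dAC/dQ = -175/Q^2 + 7 = 0
Q^2 = 175/7 = 25
Q* = 5
Min AC = 175/5 + 11 + 7*5
Min AC = 35 + 11 + 35 = 81

81


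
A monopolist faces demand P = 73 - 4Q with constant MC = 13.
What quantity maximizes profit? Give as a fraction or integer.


TR = P*Q = (73 - 4Q)Q = 73Q - 4Q^2
MR = dTR/dQ = 73 - 8Q
Set MR = MC:
73 - 8Q = 13
60 = 8Q
Q* = 60/8 = 15/2

15/2


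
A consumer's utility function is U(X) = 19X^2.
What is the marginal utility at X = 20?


MU = dU/dX = 19*2*X^(2-1)
MU = 38*X^1
At X = 20:
MU = 38 * 20^1
MU = 38 * 20 = 760

760


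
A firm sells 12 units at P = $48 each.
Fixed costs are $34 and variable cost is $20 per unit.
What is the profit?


Total Revenue = P * Q = 48 * 12 = $576
Total Cost = FC + VC*Q = 34 + 20*12 = $274
Profit = TR - TC = 576 - 274 = $302

$302


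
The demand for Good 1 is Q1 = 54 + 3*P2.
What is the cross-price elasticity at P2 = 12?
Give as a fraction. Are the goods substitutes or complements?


dQ1/dP2 = 3
At P2 = 12: Q1 = 54 + 3*12 = 90
Exy = (dQ1/dP2)(P2/Q1) = 3 * 12 / 90 = 2/5
Since Exy > 0, the goods are substitutes.

2/5 (substitutes)


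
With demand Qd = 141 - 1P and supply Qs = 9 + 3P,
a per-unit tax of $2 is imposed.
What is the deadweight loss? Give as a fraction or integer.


Pre-tax equilibrium quantity: Q* = 108
Post-tax equilibrium quantity: Q_tax = 213/2
Reduction in quantity: Q* - Q_tax = 3/2
DWL = (1/2) * tax * (Q* - Q_tax)
DWL = (1/2) * 2 * 3/2 = 3/2

3/2


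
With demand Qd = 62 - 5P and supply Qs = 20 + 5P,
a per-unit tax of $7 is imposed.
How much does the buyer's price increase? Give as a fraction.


With a per-unit tax, the buyer's price increase depends on relative slopes.
Supply slope: d = 5, Demand slope: b = 5
Buyer's price increase = d * tax / (b + d)
= 5 * 7 / (5 + 5)
= 35 / 10 = 7/2

7/2


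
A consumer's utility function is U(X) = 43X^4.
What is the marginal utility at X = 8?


MU = dU/dX = 43*4*X^(4-1)
MU = 172*X^3
At X = 8:
MU = 172 * 8^3
MU = 172 * 512 = 88064

88064


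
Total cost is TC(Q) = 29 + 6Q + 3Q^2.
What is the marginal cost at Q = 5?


MC = dTC/dQ = 6 + 2*3*Q
At Q = 5:
MC = 6 + 6*5
MC = 6 + 30 = 36

36


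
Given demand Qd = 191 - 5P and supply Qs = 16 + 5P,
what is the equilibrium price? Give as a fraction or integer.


At equilibrium, Qd = Qs.
191 - 5P = 16 + 5P
191 - 16 = 5P + 5P
175 = 10P
P* = 175/10 = 35/2

35/2


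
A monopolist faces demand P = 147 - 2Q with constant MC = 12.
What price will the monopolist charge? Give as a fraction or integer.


MR = 147 - 4Q
Set MR = MC: 147 - 4Q = 12
Q* = 135/4
Substitute into demand:
P* = 147 - 2*135/4 = 159/2

159/2


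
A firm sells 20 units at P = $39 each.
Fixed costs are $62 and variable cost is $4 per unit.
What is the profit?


Total Revenue = P * Q = 39 * 20 = $780
Total Cost = FC + VC*Q = 62 + 4*20 = $142
Profit = TR - TC = 780 - 142 = $638

$638


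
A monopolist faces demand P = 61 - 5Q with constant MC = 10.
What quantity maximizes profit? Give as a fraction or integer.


TR = P*Q = (61 - 5Q)Q = 61Q - 5Q^2
MR = dTR/dQ = 61 - 10Q
Set MR = MC:
61 - 10Q = 10
51 = 10Q
Q* = 51/10 = 51/10

51/10


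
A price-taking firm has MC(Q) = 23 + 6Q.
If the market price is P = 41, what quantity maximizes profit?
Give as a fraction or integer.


In perfect competition, profit is maximized where P = MC.
41 = 23 + 6Q
18 = 6Q
Q* = 18/6 = 3

3


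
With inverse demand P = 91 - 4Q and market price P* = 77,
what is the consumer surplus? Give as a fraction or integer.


Maximum willingness to pay (at Q=0): P_max = 91
Quantity demanded at P* = 77:
Q* = (91 - 77)/4 = 7/2
CS = (1/2) * Q* * (P_max - P*)
CS = (1/2) * 7/2 * (91 - 77)
CS = (1/2) * 7/2 * 14 = 49/2

49/2


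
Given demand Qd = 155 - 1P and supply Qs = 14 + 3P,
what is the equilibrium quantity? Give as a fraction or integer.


First find equilibrium price:
155 - 1P = 14 + 3P
P* = 141/4 = 141/4
Then substitute into demand:
Q* = 155 - 1 * 141/4 = 479/4

479/4


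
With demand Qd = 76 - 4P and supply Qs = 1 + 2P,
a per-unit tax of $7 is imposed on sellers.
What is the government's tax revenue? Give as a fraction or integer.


With tax on sellers, new supply: Qs' = 1 + 2(P - 7)
= 2P - 13
New equilibrium quantity:
Q_new = 50/3
Tax revenue = tax * Q_new = 7 * 50/3 = 350/3

350/3


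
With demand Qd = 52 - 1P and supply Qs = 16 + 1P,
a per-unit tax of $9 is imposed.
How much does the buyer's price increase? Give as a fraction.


With a per-unit tax, the buyer's price increase depends on relative slopes.
Supply slope: d = 1, Demand slope: b = 1
Buyer's price increase = d * tax / (b + d)
= 1 * 9 / (1 + 1)
= 9 / 2 = 9/2

9/2


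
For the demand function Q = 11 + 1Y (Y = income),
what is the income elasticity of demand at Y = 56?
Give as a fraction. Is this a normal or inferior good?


dQ/dY = 1
At Y = 56: Q = 11 + 1*56 = 67
Ey = (dQ/dY)(Y/Q) = 1 * 56 / 67 = 56/67
Since Ey > 0, this is a normal good.

56/67 (normal good)


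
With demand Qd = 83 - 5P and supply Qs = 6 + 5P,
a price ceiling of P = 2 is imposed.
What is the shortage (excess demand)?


At P = 2:
Qd = 83 - 5*2 = 73
Qs = 6 + 5*2 = 16
Shortage = Qd - Qs = 73 - 16 = 57

57


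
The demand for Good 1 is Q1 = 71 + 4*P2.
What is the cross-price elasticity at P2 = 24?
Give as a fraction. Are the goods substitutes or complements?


dQ1/dP2 = 4
At P2 = 24: Q1 = 71 + 4*24 = 167
Exy = (dQ1/dP2)(P2/Q1) = 4 * 24 / 167 = 96/167
Since Exy > 0, the goods are substitutes.

96/167 (substitutes)


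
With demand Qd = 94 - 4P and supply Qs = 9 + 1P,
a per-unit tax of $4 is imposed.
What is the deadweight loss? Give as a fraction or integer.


Pre-tax equilibrium quantity: Q* = 26
Post-tax equilibrium quantity: Q_tax = 114/5
Reduction in quantity: Q* - Q_tax = 16/5
DWL = (1/2) * tax * (Q* - Q_tax)
DWL = (1/2) * 4 * 16/5 = 32/5

32/5


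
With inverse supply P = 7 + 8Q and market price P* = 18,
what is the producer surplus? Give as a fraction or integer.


Minimum supply price (at Q=0): P_min = 7
Quantity supplied at P* = 18:
Q* = (18 - 7)/8 = 11/8
PS = (1/2) * Q* * (P* - P_min)
PS = (1/2) * 11/8 * (18 - 7)
PS = (1/2) * 11/8 * 11 = 121/16

121/16


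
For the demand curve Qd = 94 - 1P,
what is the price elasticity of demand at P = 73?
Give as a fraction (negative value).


dQ/dP = -1
At P = 73: Q = 94 - 1*73 = 21
E = (dQ/dP)(P/Q) = (-1)(73/21) = -73/21

-73/21


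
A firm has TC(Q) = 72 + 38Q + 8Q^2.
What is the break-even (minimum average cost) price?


AC(Q) = 72/Q + 38 + 8Q
To minimize: dAC/dQ = -72/Q^2 + 8 = 0
Q^2 = 72/8 = 9
Q* = 3
Min AC = 72/3 + 38 + 8*3
Min AC = 24 + 38 + 24 = 86

86


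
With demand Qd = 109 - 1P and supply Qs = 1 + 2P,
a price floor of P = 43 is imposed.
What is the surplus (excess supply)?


At P = 43:
Qd = 109 - 1*43 = 66
Qs = 1 + 2*43 = 87
Surplus = Qs - Qd = 87 - 66 = 21

21


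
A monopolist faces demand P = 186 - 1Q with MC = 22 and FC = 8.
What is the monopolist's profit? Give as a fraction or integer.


MR = MC: 186 - 2Q = 22
Q* = 82
P* = 186 - 1*82 = 104
Profit = (P* - MC)*Q* - FC
= (104 - 22)*82 - 8
= 82*82 - 8
= 6724 - 8 = 6716

6716


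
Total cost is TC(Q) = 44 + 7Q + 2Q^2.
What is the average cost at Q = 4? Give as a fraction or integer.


TC(4) = 44 + 7*4 + 2*4^2
TC(4) = 44 + 28 + 32 = 104
AC = TC/Q = 104/4 = 26

26


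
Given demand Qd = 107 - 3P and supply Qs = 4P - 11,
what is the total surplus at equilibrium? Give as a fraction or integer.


Find equilibrium: 107 - 3P = 4P - 11
107 + 11 = 7P
P* = 118/7 = 118/7
Q* = 4*118/7 - 11 = 395/7
Inverse demand: P = 107/3 - Q/3, so P_max = 107/3
Inverse supply: P = 11/4 + Q/4, so P_min = 11/4
CS = (1/2) * 395/7 * (107/3 - 118/7) = 156025/294
PS = (1/2) * 395/7 * (118/7 - 11/4) = 156025/392
TS = CS + PS = 156025/294 + 156025/392 = 156025/168

156025/168


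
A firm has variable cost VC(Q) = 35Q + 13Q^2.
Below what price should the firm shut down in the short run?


AVC(Q) = VC(Q)/Q = 35 + 13Q
AVC is increasing in Q, so minimum AVC is at Q -> 0+.
Min AVC = 35
The firm should shut down if P < 35.

35


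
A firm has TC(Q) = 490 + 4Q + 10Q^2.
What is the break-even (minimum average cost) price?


AC(Q) = 490/Q + 4 + 10Q
To minimize: dAC/dQ = -490/Q^2 + 10 = 0
Q^2 = 490/10 = 49
Q* = 7
Min AC = 490/7 + 4 + 10*7
Min AC = 70 + 4 + 70 = 144

144


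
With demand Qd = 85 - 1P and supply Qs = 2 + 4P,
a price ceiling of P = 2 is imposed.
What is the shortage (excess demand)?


At P = 2:
Qd = 85 - 1*2 = 83
Qs = 2 + 4*2 = 10
Shortage = Qd - Qs = 83 - 10 = 73

73


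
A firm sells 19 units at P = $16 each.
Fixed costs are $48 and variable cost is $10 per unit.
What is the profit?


Total Revenue = P * Q = 16 * 19 = $304
Total Cost = FC + VC*Q = 48 + 10*19 = $238
Profit = TR - TC = 304 - 238 = $66

$66


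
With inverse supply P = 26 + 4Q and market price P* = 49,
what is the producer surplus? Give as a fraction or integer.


Minimum supply price (at Q=0): P_min = 26
Quantity supplied at P* = 49:
Q* = (49 - 26)/4 = 23/4
PS = (1/2) * Q* * (P* - P_min)
PS = (1/2) * 23/4 * (49 - 26)
PS = (1/2) * 23/4 * 23 = 529/8

529/8


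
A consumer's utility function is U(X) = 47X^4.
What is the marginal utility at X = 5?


MU = dU/dX = 47*4*X^(4-1)
MU = 188*X^3
At X = 5:
MU = 188 * 5^3
MU = 188 * 125 = 23500

23500


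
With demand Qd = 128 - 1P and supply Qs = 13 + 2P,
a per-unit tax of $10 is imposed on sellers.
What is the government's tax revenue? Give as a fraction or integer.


With tax on sellers, new supply: Qs' = 13 + 2(P - 10)
= 2P - 7
New equilibrium quantity:
Q_new = 83
Tax revenue = tax * Q_new = 10 * 83 = 830

830


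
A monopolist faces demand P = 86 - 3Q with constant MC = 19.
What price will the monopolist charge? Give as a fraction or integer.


MR = 86 - 6Q
Set MR = MC: 86 - 6Q = 19
Q* = 67/6
Substitute into demand:
P* = 86 - 3*67/6 = 105/2

105/2


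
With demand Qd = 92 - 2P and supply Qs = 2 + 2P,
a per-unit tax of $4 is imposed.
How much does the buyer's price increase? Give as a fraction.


With a per-unit tax, the buyer's price increase depends on relative slopes.
Supply slope: d = 2, Demand slope: b = 2
Buyer's price increase = d * tax / (b + d)
= 2 * 4 / (2 + 2)
= 8 / 4 = 2

2


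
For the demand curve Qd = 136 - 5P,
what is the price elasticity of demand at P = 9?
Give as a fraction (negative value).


dQ/dP = -5
At P = 9: Q = 136 - 5*9 = 91
E = (dQ/dP)(P/Q) = (-5)(9/91) = -45/91

-45/91


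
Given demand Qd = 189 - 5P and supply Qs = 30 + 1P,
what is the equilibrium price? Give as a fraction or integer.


At equilibrium, Qd = Qs.
189 - 5P = 30 + 1P
189 - 30 = 5P + 1P
159 = 6P
P* = 159/6 = 53/2

53/2


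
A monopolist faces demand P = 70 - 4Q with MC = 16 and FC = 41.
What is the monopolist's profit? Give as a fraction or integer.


MR = MC: 70 - 8Q = 16
Q* = 27/4
P* = 70 - 4*27/4 = 43
Profit = (P* - MC)*Q* - FC
= (43 - 16)*27/4 - 41
= 27*27/4 - 41
= 729/4 - 41 = 565/4

565/4


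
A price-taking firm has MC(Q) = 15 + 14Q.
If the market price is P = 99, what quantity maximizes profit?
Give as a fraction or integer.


In perfect competition, profit is maximized where P = MC.
99 = 15 + 14Q
84 = 14Q
Q* = 84/14 = 6

6


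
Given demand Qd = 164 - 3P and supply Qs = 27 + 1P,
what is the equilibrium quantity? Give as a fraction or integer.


First find equilibrium price:
164 - 3P = 27 + 1P
P* = 137/4 = 137/4
Then substitute into demand:
Q* = 164 - 3 * 137/4 = 245/4

245/4


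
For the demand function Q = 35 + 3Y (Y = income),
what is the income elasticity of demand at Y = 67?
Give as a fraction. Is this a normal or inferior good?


dQ/dY = 3
At Y = 67: Q = 35 + 3*67 = 236
Ey = (dQ/dY)(Y/Q) = 3 * 67 / 236 = 201/236
Since Ey > 0, this is a normal good.

201/236 (normal good)


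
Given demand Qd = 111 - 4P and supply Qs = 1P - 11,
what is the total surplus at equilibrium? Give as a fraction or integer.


Find equilibrium: 111 - 4P = 1P - 11
111 + 11 = 5P
P* = 122/5 = 122/5
Q* = 1*122/5 - 11 = 67/5
Inverse demand: P = 111/4 - Q/4, so P_max = 111/4
Inverse supply: P = 11 + Q/1, so P_min = 11
CS = (1/2) * 67/5 * (111/4 - 122/5) = 4489/200
PS = (1/2) * 67/5 * (122/5 - 11) = 4489/50
TS = CS + PS = 4489/200 + 4489/50 = 4489/40

4489/40


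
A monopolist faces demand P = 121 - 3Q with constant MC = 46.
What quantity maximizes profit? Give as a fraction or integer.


TR = P*Q = (121 - 3Q)Q = 121Q - 3Q^2
MR = dTR/dQ = 121 - 6Q
Set MR = MC:
121 - 6Q = 46
75 = 6Q
Q* = 75/6 = 25/2

25/2


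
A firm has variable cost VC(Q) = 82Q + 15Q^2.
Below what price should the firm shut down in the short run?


AVC(Q) = VC(Q)/Q = 82 + 15Q
AVC is increasing in Q, so minimum AVC is at Q -> 0+.
Min AVC = 82
The firm should shut down if P < 82.

82


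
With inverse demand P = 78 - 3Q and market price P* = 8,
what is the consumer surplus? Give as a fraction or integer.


Maximum willingness to pay (at Q=0): P_max = 78
Quantity demanded at P* = 8:
Q* = (78 - 8)/3 = 70/3
CS = (1/2) * Q* * (P_max - P*)
CS = (1/2) * 70/3 * (78 - 8)
CS = (1/2) * 70/3 * 70 = 2450/3

2450/3


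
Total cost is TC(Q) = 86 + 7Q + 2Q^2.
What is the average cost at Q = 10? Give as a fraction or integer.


TC(10) = 86 + 7*10 + 2*10^2
TC(10) = 86 + 70 + 200 = 356
AC = TC/Q = 356/10 = 178/5

178/5


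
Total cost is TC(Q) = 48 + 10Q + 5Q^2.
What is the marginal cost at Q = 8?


MC = dTC/dQ = 10 + 2*5*Q
At Q = 8:
MC = 10 + 10*8
MC = 10 + 80 = 90

90


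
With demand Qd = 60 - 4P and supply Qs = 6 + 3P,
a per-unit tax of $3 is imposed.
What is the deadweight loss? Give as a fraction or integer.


Pre-tax equilibrium quantity: Q* = 204/7
Post-tax equilibrium quantity: Q_tax = 24
Reduction in quantity: Q* - Q_tax = 36/7
DWL = (1/2) * tax * (Q* - Q_tax)
DWL = (1/2) * 3 * 36/7 = 54/7

54/7


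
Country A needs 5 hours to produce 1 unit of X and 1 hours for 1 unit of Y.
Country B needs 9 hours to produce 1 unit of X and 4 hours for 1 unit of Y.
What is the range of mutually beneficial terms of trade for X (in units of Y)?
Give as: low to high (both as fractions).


Opportunity cost of X for Country A = hours_X / hours_Y = 5/1 = 5 units of Y
Opportunity cost of X for Country B = hours_X / hours_Y = 9/4 = 9/4 units of Y
Terms of trade must be between the two opportunity costs.
Range: 9/4 to 5

9/4 to 5


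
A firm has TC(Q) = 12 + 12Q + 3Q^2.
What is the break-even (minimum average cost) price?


AC(Q) = 12/Q + 12 + 3Q
To minimize: dAC/dQ = -12/Q^2 + 3 = 0
Q^2 = 12/3 = 4
Q* = 2
Min AC = 12/2 + 12 + 3*2
Min AC = 6 + 12 + 6 = 24

24


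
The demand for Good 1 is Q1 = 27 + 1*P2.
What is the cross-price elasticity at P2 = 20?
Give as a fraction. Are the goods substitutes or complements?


dQ1/dP2 = 1
At P2 = 20: Q1 = 27 + 1*20 = 47
Exy = (dQ1/dP2)(P2/Q1) = 1 * 20 / 47 = 20/47
Since Exy > 0, the goods are substitutes.

20/47 (substitutes)


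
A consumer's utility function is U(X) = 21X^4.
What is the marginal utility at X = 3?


MU = dU/dX = 21*4*X^(4-1)
MU = 84*X^3
At X = 3:
MU = 84 * 3^3
MU = 84 * 27 = 2268

2268


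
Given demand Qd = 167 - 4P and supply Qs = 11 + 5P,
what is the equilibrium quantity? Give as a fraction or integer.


First find equilibrium price:
167 - 4P = 11 + 5P
P* = 156/9 = 52/3
Then substitute into demand:
Q* = 167 - 4 * 52/3 = 293/3

293/3


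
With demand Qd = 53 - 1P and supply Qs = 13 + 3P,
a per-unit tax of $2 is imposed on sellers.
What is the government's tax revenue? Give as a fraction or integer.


With tax on sellers, new supply: Qs' = 13 + 3(P - 2)
= 7 + 3P
New equilibrium quantity:
Q_new = 83/2
Tax revenue = tax * Q_new = 2 * 83/2 = 83

83


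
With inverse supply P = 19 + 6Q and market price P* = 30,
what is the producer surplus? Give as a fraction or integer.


Minimum supply price (at Q=0): P_min = 19
Quantity supplied at P* = 30:
Q* = (30 - 19)/6 = 11/6
PS = (1/2) * Q* * (P* - P_min)
PS = (1/2) * 11/6 * (30 - 19)
PS = (1/2) * 11/6 * 11 = 121/12

121/12


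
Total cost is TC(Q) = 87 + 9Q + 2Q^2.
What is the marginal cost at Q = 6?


MC = dTC/dQ = 9 + 2*2*Q
At Q = 6:
MC = 9 + 4*6
MC = 9 + 24 = 33

33


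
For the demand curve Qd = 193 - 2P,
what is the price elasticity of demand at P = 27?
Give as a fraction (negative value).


dQ/dP = -2
At P = 27: Q = 193 - 2*27 = 139
E = (dQ/dP)(P/Q) = (-2)(27/139) = -54/139

-54/139


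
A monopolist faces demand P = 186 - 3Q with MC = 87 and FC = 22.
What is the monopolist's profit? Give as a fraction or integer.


MR = MC: 186 - 6Q = 87
Q* = 33/2
P* = 186 - 3*33/2 = 273/2
Profit = (P* - MC)*Q* - FC
= (273/2 - 87)*33/2 - 22
= 99/2*33/2 - 22
= 3267/4 - 22 = 3179/4

3179/4


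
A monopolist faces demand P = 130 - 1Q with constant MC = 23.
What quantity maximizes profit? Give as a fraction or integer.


TR = P*Q = (130 - 1Q)Q = 130Q - 1Q^2
MR = dTR/dQ = 130 - 2Q
Set MR = MC:
130 - 2Q = 23
107 = 2Q
Q* = 107/2 = 107/2

107/2


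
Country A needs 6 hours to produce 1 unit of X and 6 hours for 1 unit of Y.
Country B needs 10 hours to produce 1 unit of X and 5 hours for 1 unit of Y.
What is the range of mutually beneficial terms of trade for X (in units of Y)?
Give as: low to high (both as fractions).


Opportunity cost of X for Country A = hours_X / hours_Y = 6/6 = 1 units of Y
Opportunity cost of X for Country B = hours_X / hours_Y = 10/5 = 2 units of Y
Terms of trade must be between the two opportunity costs.
Range: 1 to 2

1 to 2


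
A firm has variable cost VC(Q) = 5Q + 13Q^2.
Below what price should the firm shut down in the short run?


AVC(Q) = VC(Q)/Q = 5 + 13Q
AVC is increasing in Q, so minimum AVC is at Q -> 0+.
Min AVC = 5
The firm should shut down if P < 5.

5


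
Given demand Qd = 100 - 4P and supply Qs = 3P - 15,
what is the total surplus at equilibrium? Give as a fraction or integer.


Find equilibrium: 100 - 4P = 3P - 15
100 + 15 = 7P
P* = 115/7 = 115/7
Q* = 3*115/7 - 15 = 240/7
Inverse demand: P = 25 - Q/4, so P_max = 25
Inverse supply: P = 5 + Q/3, so P_min = 5
CS = (1/2) * 240/7 * (25 - 115/7) = 7200/49
PS = (1/2) * 240/7 * (115/7 - 5) = 9600/49
TS = CS + PS = 7200/49 + 9600/49 = 2400/7

2400/7


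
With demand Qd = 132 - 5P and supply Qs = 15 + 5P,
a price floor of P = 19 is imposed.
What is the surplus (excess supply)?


At P = 19:
Qd = 132 - 5*19 = 37
Qs = 15 + 5*19 = 110
Surplus = Qs - Qd = 110 - 37 = 73

73


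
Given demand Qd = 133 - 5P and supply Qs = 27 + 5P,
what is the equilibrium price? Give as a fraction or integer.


At equilibrium, Qd = Qs.
133 - 5P = 27 + 5P
133 - 27 = 5P + 5P
106 = 10P
P* = 106/10 = 53/5

53/5


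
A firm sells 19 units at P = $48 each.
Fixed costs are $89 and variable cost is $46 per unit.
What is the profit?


Total Revenue = P * Q = 48 * 19 = $912
Total Cost = FC + VC*Q = 89 + 46*19 = $963
Profit = TR - TC = 912 - 963 = $-51

$-51


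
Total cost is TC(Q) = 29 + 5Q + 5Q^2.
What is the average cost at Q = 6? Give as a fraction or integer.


TC(6) = 29 + 5*6 + 5*6^2
TC(6) = 29 + 30 + 180 = 239
AC = TC/Q = 239/6 = 239/6

239/6


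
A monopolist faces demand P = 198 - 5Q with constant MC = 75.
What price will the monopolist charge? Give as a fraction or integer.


MR = 198 - 10Q
Set MR = MC: 198 - 10Q = 75
Q* = 123/10
Substitute into demand:
P* = 198 - 5*123/10 = 273/2

273/2


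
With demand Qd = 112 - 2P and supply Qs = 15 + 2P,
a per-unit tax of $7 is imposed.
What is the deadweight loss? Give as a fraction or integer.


Pre-tax equilibrium quantity: Q* = 127/2
Post-tax equilibrium quantity: Q_tax = 113/2
Reduction in quantity: Q* - Q_tax = 7
DWL = (1/2) * tax * (Q* - Q_tax)
DWL = (1/2) * 7 * 7 = 49/2

49/2


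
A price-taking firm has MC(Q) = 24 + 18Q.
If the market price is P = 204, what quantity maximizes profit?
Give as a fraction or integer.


In perfect competition, profit is maximized where P = MC.
204 = 24 + 18Q
180 = 18Q
Q* = 180/18 = 10

10


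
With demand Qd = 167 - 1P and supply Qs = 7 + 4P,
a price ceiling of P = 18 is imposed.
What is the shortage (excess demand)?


At P = 18:
Qd = 167 - 1*18 = 149
Qs = 7 + 4*18 = 79
Shortage = Qd - Qs = 149 - 79 = 70

70


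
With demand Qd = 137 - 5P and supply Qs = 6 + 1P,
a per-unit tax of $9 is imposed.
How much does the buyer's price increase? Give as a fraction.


With a per-unit tax, the buyer's price increase depends on relative slopes.
Supply slope: d = 1, Demand slope: b = 5
Buyer's price increase = d * tax / (b + d)
= 1 * 9 / (5 + 1)
= 9 / 6 = 3/2

3/2


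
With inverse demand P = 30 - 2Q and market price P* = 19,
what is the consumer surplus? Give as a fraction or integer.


Maximum willingness to pay (at Q=0): P_max = 30
Quantity demanded at P* = 19:
Q* = (30 - 19)/2 = 11/2
CS = (1/2) * Q* * (P_max - P*)
CS = (1/2) * 11/2 * (30 - 19)
CS = (1/2) * 11/2 * 11 = 121/4

121/4


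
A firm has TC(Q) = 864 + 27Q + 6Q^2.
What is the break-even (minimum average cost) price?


AC(Q) = 864/Q + 27 + 6Q
To minimize: dAC/dQ = -864/Q^2 + 6 = 0
Q^2 = 864/6 = 144
Q* = 12
Min AC = 864/12 + 27 + 6*12
Min AC = 72 + 27 + 72 = 171

171


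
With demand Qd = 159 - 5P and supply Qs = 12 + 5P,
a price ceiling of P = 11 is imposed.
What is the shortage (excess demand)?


At P = 11:
Qd = 159 - 5*11 = 104
Qs = 12 + 5*11 = 67
Shortage = Qd - Qs = 104 - 67 = 37

37


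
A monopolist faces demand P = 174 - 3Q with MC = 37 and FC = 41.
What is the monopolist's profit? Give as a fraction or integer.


MR = MC: 174 - 6Q = 37
Q* = 137/6
P* = 174 - 3*137/6 = 211/2
Profit = (P* - MC)*Q* - FC
= (211/2 - 37)*137/6 - 41
= 137/2*137/6 - 41
= 18769/12 - 41 = 18277/12

18277/12


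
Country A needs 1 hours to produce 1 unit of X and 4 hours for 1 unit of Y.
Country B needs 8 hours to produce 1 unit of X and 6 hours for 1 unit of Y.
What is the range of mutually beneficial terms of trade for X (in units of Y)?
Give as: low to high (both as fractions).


Opportunity cost of X for Country A = hours_X / hours_Y = 1/4 = 1/4 units of Y
Opportunity cost of X for Country B = hours_X / hours_Y = 8/6 = 4/3 units of Y
Terms of trade must be between the two opportunity costs.
Range: 1/4 to 4/3

1/4 to 4/3


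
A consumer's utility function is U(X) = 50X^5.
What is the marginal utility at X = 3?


MU = dU/dX = 50*5*X^(5-1)
MU = 250*X^4
At X = 3:
MU = 250 * 3^4
MU = 250 * 81 = 20250

20250


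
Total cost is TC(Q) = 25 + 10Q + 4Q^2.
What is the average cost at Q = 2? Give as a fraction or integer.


TC(2) = 25 + 10*2 + 4*2^2
TC(2) = 25 + 20 + 16 = 61
AC = TC/Q = 61/2 = 61/2

61/2


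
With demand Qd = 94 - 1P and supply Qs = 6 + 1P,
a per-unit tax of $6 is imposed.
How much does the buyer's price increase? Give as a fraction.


With a per-unit tax, the buyer's price increase depends on relative slopes.
Supply slope: d = 1, Demand slope: b = 1
Buyer's price increase = d * tax / (b + d)
= 1 * 6 / (1 + 1)
= 6 / 2 = 3

3


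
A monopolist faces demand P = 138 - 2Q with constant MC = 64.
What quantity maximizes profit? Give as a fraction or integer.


TR = P*Q = (138 - 2Q)Q = 138Q - 2Q^2
MR = dTR/dQ = 138 - 4Q
Set MR = MC:
138 - 4Q = 64
74 = 4Q
Q* = 74/4 = 37/2

37/2


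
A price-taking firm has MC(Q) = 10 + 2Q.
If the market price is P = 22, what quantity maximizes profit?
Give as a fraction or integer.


In perfect competition, profit is maximized where P = MC.
22 = 10 + 2Q
12 = 2Q
Q* = 12/2 = 6

6


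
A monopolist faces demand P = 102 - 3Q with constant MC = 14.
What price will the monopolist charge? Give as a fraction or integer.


MR = 102 - 6Q
Set MR = MC: 102 - 6Q = 14
Q* = 44/3
Substitute into demand:
P* = 102 - 3*44/3 = 58

58


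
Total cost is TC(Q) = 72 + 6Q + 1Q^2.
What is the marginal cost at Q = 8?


MC = dTC/dQ = 6 + 2*1*Q
At Q = 8:
MC = 6 + 2*8
MC = 6 + 16 = 22

22


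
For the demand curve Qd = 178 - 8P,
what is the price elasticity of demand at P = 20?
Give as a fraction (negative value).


dQ/dP = -8
At P = 20: Q = 178 - 8*20 = 18
E = (dQ/dP)(P/Q) = (-8)(20/18) = -80/9

-80/9


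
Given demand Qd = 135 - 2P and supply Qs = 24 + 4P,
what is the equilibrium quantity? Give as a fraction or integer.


First find equilibrium price:
135 - 2P = 24 + 4P
P* = 111/6 = 37/2
Then substitute into demand:
Q* = 135 - 2 * 37/2 = 98

98


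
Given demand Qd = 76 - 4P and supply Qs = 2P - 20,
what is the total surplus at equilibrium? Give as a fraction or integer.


Find equilibrium: 76 - 4P = 2P - 20
76 + 20 = 6P
P* = 96/6 = 16
Q* = 2*16 - 20 = 12
Inverse demand: P = 19 - Q/4, so P_max = 19
Inverse supply: P = 10 + Q/2, so P_min = 10
CS = (1/2) * 12 * (19 - 16) = 18
PS = (1/2) * 12 * (16 - 10) = 36
TS = CS + PS = 18 + 36 = 54

54


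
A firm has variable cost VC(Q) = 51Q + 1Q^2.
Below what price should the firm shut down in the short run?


AVC(Q) = VC(Q)/Q = 51 + 1Q
AVC is increasing in Q, so minimum AVC is at Q -> 0+.
Min AVC = 51
The firm should shut down if P < 51.

51


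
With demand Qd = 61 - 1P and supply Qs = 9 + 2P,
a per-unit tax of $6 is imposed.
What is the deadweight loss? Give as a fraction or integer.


Pre-tax equilibrium quantity: Q* = 131/3
Post-tax equilibrium quantity: Q_tax = 119/3
Reduction in quantity: Q* - Q_tax = 4
DWL = (1/2) * tax * (Q* - Q_tax)
DWL = (1/2) * 6 * 4 = 12

12


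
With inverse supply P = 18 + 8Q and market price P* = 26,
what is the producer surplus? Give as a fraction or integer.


Minimum supply price (at Q=0): P_min = 18
Quantity supplied at P* = 26:
Q* = (26 - 18)/8 = 1
PS = (1/2) * Q* * (P* - P_min)
PS = (1/2) * 1 * (26 - 18)
PS = (1/2) * 1 * 8 = 4

4


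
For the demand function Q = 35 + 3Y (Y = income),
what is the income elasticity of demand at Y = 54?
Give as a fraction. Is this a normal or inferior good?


dQ/dY = 3
At Y = 54: Q = 35 + 3*54 = 197
Ey = (dQ/dY)(Y/Q) = 3 * 54 / 197 = 162/197
Since Ey > 0, this is a normal good.

162/197 (normal good)


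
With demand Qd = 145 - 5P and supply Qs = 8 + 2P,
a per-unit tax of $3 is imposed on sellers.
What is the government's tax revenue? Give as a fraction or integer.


With tax on sellers, new supply: Qs' = 8 + 2(P - 3)
= 2 + 2P
New equilibrium quantity:
Q_new = 300/7
Tax revenue = tax * Q_new = 3 * 300/7 = 900/7

900/7


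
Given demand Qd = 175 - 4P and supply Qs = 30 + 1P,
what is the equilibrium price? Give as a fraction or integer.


At equilibrium, Qd = Qs.
175 - 4P = 30 + 1P
175 - 30 = 4P + 1P
145 = 5P
P* = 145/5 = 29

29


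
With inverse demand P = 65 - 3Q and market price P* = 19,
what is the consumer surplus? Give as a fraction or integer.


Maximum willingness to pay (at Q=0): P_max = 65
Quantity demanded at P* = 19:
Q* = (65 - 19)/3 = 46/3
CS = (1/2) * Q* * (P_max - P*)
CS = (1/2) * 46/3 * (65 - 19)
CS = (1/2) * 46/3 * 46 = 1058/3

1058/3


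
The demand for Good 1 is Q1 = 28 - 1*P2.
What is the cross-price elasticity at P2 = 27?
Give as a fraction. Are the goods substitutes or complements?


dQ1/dP2 = -1
At P2 = 27: Q1 = 28 - 1*27 = 1
Exy = (dQ1/dP2)(P2/Q1) = -1 * 27 / 1 = -27
Since Exy < 0, the goods are complements.

-27 (complements)


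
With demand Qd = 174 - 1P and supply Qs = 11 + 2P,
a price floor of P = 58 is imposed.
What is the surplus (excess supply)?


At P = 58:
Qd = 174 - 1*58 = 116
Qs = 11 + 2*58 = 127
Surplus = Qs - Qd = 127 - 116 = 11

11
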